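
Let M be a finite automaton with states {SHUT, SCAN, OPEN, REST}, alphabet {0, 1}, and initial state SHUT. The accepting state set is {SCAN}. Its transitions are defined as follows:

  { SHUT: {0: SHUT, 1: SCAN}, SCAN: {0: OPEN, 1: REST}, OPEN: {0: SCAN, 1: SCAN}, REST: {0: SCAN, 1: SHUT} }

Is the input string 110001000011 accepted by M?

No

SHUT → SCAN → REST → SCAN → OPEN → SCAN → REST → SCAN → OPEN → SCAN → OPEN → SCAN → REST
End state REST is not accepting.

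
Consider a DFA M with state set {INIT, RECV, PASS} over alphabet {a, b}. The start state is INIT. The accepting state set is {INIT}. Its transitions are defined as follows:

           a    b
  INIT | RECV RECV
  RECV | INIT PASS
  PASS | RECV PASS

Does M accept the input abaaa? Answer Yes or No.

start at INIT
read 'a': INIT → RECV
read 'b': RECV → PASS
read 'a': PASS → RECV
read 'a': RECV → INIT
read 'a': INIT → RECV
End state RECV is not accepting.

No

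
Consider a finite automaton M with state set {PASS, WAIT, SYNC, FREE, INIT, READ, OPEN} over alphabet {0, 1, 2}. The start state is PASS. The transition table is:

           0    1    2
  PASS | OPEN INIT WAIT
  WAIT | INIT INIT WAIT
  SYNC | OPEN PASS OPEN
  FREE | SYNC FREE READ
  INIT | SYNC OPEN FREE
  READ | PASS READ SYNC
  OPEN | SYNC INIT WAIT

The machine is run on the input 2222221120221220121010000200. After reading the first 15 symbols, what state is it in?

start at PASS
read '2': PASS → WAIT
read '2': WAIT → WAIT
read '2': WAIT → WAIT
read '2': WAIT → WAIT
read '2': WAIT → WAIT
read '2': WAIT → WAIT
read '1': WAIT → INIT
read '1': INIT → OPEN
read '2': OPEN → WAIT
read '0': WAIT → INIT
read '2': INIT → FREE
read '2': FREE → READ
read '1': READ → READ
read '2': READ → SYNC
read '2': SYNC → OPEN
After 15 symbols: OPEN.

OPEN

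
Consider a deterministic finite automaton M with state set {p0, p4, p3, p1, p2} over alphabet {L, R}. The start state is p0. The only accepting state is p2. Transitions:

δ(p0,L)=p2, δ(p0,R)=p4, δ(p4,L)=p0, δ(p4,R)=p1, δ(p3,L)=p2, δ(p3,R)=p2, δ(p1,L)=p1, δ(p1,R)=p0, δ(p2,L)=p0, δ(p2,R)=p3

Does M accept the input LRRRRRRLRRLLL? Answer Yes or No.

Trace: p0 -L-> p2 -R-> p3 -R-> p2 -R-> p3 -R-> p2 -R-> p3 -R-> p2 -L-> p0 -R-> p4 -R-> p1 -L-> p1 -L-> p1 -L-> p1
End state p1 is not accepting.

No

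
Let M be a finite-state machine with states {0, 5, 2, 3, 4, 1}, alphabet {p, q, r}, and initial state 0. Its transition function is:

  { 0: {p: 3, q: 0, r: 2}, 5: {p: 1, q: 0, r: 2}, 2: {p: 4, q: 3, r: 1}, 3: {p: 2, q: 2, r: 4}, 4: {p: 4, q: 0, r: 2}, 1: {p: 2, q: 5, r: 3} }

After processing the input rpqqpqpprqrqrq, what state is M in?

3

start at 0
read 'r': 0 → 2
read 'p': 2 → 4
read 'q': 4 → 0
read 'q': 0 → 0
read 'p': 0 → 3
read 'q': 3 → 2
read 'p': 2 → 4
read 'p': 4 → 4
read 'r': 4 → 2
read 'q': 2 → 3
read 'r': 3 → 4
read 'q': 4 → 0
read 'r': 0 → 2
read 'q': 2 → 3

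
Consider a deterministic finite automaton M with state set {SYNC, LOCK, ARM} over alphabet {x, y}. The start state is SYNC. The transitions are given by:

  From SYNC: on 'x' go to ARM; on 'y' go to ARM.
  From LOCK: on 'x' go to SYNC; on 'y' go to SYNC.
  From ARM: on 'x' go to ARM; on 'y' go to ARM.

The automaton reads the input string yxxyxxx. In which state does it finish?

ARM

SYNC → ARM → ARM → ARM → ARM → ARM → ARM → ARM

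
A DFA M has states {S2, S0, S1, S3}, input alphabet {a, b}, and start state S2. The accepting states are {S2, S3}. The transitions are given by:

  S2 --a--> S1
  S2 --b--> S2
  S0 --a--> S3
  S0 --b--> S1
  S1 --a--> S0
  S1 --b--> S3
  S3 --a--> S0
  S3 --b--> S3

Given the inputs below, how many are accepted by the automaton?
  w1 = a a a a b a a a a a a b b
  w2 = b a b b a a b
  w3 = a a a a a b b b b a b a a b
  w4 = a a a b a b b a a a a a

3

w1:
  start at S2
  read 'a': S2 → S1
  read 'a': S1 → S0
  read 'a': S0 → S3
  read 'a': S3 → S0
  read 'b': S0 → S1
  read 'a': S1 → S0
  read 'a': S0 → S3
  read 'a': S3 → S0
  read 'a': S0 → S3
  read 'a': S3 → S0
  read 'a': S0 → S3
  read 'b': S3 → S3
  read 'b': S3 → S3
  end S3, accepted
w2:
  start at S2
  read 'b': S2 → S2
  read 'a': S2 → S1
  read 'b': S1 → S3
  read 'b': S3 → S3
  read 'a': S3 → S0
  read 'a': S0 → S3
  read 'b': S3 → S3
  end S3, accepted
w3:
  start at S2
  read 'a': S2 → S1
  read 'a': S1 → S0
  read 'a': S0 → S3
  read 'a': S3 → S0
  read 'a': S0 → S3
  read 'b': S3 → S3
  read 'b': S3 → S3
  read 'b': S3 → S3
  read 'b': S3 → S3
  read 'a': S3 → S0
  read 'b': S0 → S1
  read 'a': S1 → S0
  read 'a': S0 → S3
  read 'b': S3 → S3
  end S3, accepted
w4:
  start at S2
  read 'a': S2 → S1
  read 'a': S1 → S0
  read 'a': S0 → S3
  read 'b': S3 → S3
  read 'a': S3 → S0
  read 'b': S0 → S1
  read 'b': S1 → S3
  read 'a': S3 → S0
  read 'a': S0 → S3
  read 'a': S3 → S0
  read 'a': S0 → S3
  read 'a': S3 → S0
  end S0, rejected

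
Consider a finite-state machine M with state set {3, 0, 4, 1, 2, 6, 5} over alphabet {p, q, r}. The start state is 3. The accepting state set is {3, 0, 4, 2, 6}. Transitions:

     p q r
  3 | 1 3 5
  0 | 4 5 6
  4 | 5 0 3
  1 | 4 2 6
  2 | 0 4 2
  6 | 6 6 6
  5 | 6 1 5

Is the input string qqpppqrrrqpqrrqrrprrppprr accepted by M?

3 → 3 → 3 → 1 → 4 → 5 → 1 → 6 → 6 → 6 → 6 → 6 → 6 → 6 → 6 → 6 → 6 → 6 → 6 → 6 → 6 → 6 → 6 → 6 → 6 → 6
End state 6 is accepting.

Yes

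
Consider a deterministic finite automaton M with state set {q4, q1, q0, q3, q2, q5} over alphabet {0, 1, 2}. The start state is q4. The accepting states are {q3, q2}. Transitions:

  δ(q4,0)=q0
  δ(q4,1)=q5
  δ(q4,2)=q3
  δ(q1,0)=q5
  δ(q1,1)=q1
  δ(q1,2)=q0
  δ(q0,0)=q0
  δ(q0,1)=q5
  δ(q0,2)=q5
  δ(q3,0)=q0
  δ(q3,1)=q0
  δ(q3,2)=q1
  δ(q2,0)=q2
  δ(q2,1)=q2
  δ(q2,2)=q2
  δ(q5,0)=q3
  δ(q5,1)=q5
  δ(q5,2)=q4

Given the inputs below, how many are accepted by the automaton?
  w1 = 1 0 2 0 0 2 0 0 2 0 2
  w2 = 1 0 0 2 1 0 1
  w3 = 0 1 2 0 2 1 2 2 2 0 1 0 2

w1:
  start at q4
  read '1': q4 → q5
  read '0': q5 → q3
  read '2': q3 → q1
  read '0': q1 → q5
  read '0': q5 → q3
  read '2': q3 → q1
  read '0': q1 → q5
  read '0': q5 → q3
  read '2': q3 → q1
  read '0': q1 → q5
  read '2': q5 → q4
  end q4, rejected
w2:
  start at q4
  read '1': q4 → q5
  read '0': q5 → q3
  read '0': q3 → q0
  read '2': q0 → q5
  read '1': q5 → q5
  read '0': q5 → q3
  read '1': q3 → q0
  end q0, rejected
w3:
  start at q4
  read '0': q4 → q0
  read '1': q0 → q5
  read '2': q5 → q4
  read '0': q4 → q0
  read '2': q0 → q5
  read '1': q5 → q5
  read '2': q5 → q4
  read '2': q4 → q3
  read '2': q3 → q1
  read '0': q1 → q5
  read '1': q5 → q5
  read '0': q5 → q3
  read '2': q3 → q1
  end q1, rejected

0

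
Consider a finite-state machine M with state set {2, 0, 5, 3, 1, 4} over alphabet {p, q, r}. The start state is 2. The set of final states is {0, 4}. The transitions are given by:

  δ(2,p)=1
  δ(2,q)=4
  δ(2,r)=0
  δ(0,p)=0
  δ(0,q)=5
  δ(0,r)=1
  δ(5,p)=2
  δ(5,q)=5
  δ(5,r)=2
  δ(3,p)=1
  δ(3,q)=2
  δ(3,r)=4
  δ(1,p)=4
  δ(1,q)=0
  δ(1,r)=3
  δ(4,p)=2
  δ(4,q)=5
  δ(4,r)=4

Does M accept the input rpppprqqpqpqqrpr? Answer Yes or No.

start at 2
read 'r': 2 → 0
read 'p': 0 → 0
read 'p': 0 → 0
read 'p': 0 → 0
read 'p': 0 → 0
read 'r': 0 → 1
read 'q': 1 → 0
read 'q': 0 → 5
read 'p': 5 → 2
read 'q': 2 → 4
read 'p': 4 → 2
read 'q': 2 → 4
read 'q': 4 → 5
read 'r': 5 → 2
read 'p': 2 → 1
read 'r': 1 → 3
End state 3 is not accepting.

No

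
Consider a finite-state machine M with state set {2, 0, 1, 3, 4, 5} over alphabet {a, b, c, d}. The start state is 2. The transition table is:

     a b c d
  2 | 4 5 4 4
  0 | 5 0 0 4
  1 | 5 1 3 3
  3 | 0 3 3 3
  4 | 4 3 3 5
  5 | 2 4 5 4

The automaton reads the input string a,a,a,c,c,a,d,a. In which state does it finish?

Trace: 2 -a-> 4 -a-> 4 -a-> 4 -c-> 3 -c-> 3 -a-> 0 -d-> 4 -a-> 4

4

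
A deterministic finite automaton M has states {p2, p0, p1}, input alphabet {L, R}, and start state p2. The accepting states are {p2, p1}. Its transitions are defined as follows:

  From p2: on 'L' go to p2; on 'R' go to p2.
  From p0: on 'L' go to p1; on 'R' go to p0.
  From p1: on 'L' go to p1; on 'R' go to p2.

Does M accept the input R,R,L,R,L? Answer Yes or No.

p2 → p2 → p2 → p2 → p2 → p2
End state p2 is accepting.

Yes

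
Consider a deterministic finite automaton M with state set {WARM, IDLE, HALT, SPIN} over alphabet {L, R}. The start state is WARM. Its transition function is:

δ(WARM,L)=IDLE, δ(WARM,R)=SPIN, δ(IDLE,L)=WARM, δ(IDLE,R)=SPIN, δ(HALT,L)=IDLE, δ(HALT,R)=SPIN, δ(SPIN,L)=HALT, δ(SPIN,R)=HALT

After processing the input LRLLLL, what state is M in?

Trace: WARM -L-> IDLE -R-> SPIN -L-> HALT -L-> IDLE -L-> WARM -L-> IDLE

IDLE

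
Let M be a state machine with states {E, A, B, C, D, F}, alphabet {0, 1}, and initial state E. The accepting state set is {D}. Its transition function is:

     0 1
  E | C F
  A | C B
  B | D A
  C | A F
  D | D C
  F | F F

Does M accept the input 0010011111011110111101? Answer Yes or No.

Trace: E -0-> C -0-> A -1-> B -0-> D -0-> D -1-> C -1-> F -1-> F -1-> F -1-> F -0-> F -1-> F -1-> F -1-> F -1-> F -0-> F -1-> F -1-> F -1-> F -1-> F -0-> F -1-> F
End state F is not accepting.

No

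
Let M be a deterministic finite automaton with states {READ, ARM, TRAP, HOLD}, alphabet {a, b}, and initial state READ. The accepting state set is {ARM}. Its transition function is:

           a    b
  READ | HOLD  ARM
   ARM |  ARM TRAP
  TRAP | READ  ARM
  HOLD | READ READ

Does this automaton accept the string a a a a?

No

start at READ
read 'a': READ → HOLD
read 'a': HOLD → READ
read 'a': READ → HOLD
read 'a': HOLD → READ
End state READ is not accepting.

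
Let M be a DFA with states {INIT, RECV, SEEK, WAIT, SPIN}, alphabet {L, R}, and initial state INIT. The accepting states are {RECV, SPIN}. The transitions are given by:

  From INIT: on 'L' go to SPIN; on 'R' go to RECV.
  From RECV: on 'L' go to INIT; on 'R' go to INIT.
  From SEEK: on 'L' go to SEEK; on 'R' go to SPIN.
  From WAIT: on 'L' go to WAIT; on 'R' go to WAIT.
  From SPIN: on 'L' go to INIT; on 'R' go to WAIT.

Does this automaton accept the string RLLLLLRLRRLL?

start at INIT
read 'R': INIT → RECV
read 'L': RECV → INIT
read 'L': INIT → SPIN
read 'L': SPIN → INIT
read 'L': INIT → SPIN
read 'L': SPIN → INIT
read 'R': INIT → RECV
read 'L': RECV → INIT
read 'R': INIT → RECV
read 'R': RECV → INIT
read 'L': INIT → SPIN
read 'L': SPIN → INIT
End state INIT is not accepting.

No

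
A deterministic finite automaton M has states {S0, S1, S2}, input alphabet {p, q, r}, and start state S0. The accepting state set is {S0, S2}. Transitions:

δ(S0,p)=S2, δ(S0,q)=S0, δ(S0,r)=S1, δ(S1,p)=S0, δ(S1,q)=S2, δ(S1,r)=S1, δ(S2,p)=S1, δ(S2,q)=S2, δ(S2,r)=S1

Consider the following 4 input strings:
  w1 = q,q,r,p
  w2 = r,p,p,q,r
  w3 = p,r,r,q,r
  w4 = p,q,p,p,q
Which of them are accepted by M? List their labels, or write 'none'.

w1: Trace: S0 -q-> S0 -q-> S0 -r-> S1 -p-> S0  → end S0, accepted
w2: Trace: S0 -r-> S1 -p-> S0 -p-> S2 -q-> S2 -r-> S1  → end S1, rejected
w3: Trace: S0 -p-> S2 -r-> S1 -r-> S1 -q-> S2 -r-> S1  → end S1, rejected
w4: Trace: S0 -p-> S2 -q-> S2 -p-> S1 -p-> S0 -q-> S0  → end S0, accepted

w1, w4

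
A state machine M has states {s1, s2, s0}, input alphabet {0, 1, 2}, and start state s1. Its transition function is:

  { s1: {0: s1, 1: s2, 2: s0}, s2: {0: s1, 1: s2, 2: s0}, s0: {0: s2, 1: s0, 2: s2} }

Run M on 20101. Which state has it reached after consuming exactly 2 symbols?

start at s1
read '2': s1 → s0
read '0': s0 → s2
After 2 symbols: s2.

s2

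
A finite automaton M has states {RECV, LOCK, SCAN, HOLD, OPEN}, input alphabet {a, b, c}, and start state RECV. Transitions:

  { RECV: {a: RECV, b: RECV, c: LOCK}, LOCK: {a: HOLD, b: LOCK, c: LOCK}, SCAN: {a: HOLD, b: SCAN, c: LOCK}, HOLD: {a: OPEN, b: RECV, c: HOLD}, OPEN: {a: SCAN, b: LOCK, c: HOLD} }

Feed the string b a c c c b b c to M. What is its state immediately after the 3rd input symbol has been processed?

LOCK

Trace: RECV -b-> RECV -a-> RECV -c-> LOCK
After 3 symbols: LOCK.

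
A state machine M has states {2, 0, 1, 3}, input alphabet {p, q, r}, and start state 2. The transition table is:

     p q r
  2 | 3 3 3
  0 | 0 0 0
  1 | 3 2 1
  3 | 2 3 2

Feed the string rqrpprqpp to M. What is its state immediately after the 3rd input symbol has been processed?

2

Trace: 2 -r-> 3 -q-> 3 -r-> 2
After 3 symbols: 2.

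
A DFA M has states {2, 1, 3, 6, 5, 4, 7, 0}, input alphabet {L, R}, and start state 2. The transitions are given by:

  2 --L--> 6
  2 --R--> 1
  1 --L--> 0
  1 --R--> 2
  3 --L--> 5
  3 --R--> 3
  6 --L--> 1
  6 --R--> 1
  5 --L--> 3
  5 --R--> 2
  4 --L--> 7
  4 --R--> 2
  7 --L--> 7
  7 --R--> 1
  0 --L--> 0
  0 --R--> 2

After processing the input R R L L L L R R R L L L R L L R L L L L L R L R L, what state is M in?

start at 2
read 'R': 2 → 1
read 'R': 1 → 2
read 'L': 2 → 6
read 'L': 6 → 1
read 'L': 1 → 0
read 'L': 0 → 0
read 'R': 0 → 2
read 'R': 2 → 1
read 'R': 1 → 2
read 'L': 2 → 6
read 'L': 6 → 1
read 'L': 1 → 0
read 'R': 0 → 2
read 'L': 2 → 6
read 'L': 6 → 1
read 'R': 1 → 2
read 'L': 2 → 6
read 'L': 6 → 1
read 'L': 1 → 0
read 'L': 0 → 0
read 'L': 0 → 0
read 'R': 0 → 2
read 'L': 2 → 6
read 'R': 6 → 1
read 'L': 1 → 0

0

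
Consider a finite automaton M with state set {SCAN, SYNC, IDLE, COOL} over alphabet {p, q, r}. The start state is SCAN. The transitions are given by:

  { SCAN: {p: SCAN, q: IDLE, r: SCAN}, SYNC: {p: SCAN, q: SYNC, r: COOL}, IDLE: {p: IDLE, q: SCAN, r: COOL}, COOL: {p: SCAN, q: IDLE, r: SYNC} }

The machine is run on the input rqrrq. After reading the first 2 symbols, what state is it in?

IDLE

start at SCAN
read 'r': SCAN → SCAN
read 'q': SCAN → IDLE
After 2 symbols: IDLE.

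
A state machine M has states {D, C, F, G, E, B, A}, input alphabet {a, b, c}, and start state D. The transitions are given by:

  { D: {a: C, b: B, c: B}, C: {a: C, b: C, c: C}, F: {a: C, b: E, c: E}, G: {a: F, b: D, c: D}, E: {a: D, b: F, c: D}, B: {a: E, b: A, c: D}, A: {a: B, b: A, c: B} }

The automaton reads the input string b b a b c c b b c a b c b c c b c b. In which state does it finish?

B

Trace: D -b-> B -b-> A -a-> B -b-> A -c-> B -c-> D -b-> B -b-> A -c-> B -a-> E -b-> F -c-> E -b-> F -c-> E -c-> D -b-> B -c-> D -b-> B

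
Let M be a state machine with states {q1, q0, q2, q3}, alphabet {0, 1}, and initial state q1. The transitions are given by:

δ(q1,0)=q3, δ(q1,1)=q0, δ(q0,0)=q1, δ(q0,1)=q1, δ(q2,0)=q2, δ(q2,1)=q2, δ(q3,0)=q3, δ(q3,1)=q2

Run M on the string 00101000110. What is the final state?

q2

start at q1
read '0': q1 → q3
read '0': q3 → q3
read '1': q3 → q2
read '0': q2 → q2
read '1': q2 → q2
read '0': q2 → q2
read '0': q2 → q2
read '0': q2 → q2
read '1': q2 → q2
read '1': q2 → q2
read '0': q2 → q2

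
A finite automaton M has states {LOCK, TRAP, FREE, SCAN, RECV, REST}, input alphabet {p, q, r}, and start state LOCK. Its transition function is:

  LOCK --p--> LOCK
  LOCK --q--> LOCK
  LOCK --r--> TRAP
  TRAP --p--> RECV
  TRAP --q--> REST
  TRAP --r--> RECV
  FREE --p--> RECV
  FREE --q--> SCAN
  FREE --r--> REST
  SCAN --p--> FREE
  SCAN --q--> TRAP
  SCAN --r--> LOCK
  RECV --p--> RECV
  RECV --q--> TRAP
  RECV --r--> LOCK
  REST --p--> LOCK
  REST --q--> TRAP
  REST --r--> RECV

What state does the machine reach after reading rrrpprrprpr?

TRAP

start at LOCK
read 'r': LOCK → TRAP
read 'r': TRAP → RECV
read 'r': RECV → LOCK
read 'p': LOCK → LOCK
read 'p': LOCK → LOCK
read 'r': LOCK → TRAP
read 'r': TRAP → RECV
read 'p': RECV → RECV
read 'r': RECV → LOCK
read 'p': LOCK → LOCK
read 'r': LOCK → TRAP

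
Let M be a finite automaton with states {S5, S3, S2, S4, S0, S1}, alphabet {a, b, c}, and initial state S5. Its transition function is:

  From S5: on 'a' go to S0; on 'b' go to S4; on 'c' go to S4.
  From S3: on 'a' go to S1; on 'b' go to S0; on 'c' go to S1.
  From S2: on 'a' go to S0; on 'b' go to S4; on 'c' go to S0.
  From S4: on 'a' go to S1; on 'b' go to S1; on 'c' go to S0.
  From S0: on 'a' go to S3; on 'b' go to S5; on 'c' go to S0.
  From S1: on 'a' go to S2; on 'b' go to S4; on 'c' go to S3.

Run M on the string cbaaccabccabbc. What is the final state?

S5 → S4 → S1 → S2 → S0 → S0 → S0 → S3 → S0 → S0 → S0 → S3 → S0 → S5 → S4

S4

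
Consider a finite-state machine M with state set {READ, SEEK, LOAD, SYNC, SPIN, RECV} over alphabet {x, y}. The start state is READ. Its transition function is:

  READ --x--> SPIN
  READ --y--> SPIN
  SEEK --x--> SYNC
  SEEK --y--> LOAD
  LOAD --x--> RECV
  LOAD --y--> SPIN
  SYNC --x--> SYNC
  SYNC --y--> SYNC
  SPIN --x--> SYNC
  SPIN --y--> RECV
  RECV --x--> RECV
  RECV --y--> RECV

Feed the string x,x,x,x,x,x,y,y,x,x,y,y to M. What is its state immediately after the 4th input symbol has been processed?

SYNC

Trace: READ -x-> SPIN -x-> SYNC -x-> SYNC -x-> SYNC
After 4 symbols: SYNC.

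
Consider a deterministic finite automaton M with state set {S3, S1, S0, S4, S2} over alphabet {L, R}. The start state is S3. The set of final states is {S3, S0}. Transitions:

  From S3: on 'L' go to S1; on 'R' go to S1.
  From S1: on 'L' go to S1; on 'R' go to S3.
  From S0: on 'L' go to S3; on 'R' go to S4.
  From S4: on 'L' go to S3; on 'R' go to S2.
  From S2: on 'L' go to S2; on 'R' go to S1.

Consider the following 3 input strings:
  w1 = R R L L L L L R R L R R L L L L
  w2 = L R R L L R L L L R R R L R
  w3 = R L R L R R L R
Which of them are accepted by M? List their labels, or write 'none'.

w1: S3 → S1 → S3 → S1 → S1 → S1 → S1 → S1 → S3 → S1 → S1 → S3 → S1 → S1 → S1 → S1 → S1  → end S1, rejected
w2: S3 → S1 → S3 → S1 → S1 → S1 → S3 → S1 → S1 → S1 → S3 → S1 → S3 → S1 → S3  → end S3, accepted
w3: S3 → S1 → S1 → S3 → S1 → S3 → S1 → S1 → S3  → end S3, accepted

w2, w3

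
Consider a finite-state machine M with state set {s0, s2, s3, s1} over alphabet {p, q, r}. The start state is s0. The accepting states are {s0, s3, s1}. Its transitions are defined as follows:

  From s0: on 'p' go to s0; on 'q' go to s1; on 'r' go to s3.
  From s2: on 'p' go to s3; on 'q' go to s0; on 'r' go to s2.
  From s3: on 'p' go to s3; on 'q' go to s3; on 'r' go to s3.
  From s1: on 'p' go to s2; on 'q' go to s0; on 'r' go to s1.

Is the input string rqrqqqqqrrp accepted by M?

Yes

start at s0
read 'r': s0 → s3
read 'q': s3 → s3
read 'r': s3 → s3
read 'q': s3 → s3
read 'q': s3 → s3
read 'q': s3 → s3
read 'q': s3 → s3
read 'q': s3 → s3
read 'r': s3 → s3
read 'r': s3 → s3
read 'p': s3 → s3
End state s3 is accepting.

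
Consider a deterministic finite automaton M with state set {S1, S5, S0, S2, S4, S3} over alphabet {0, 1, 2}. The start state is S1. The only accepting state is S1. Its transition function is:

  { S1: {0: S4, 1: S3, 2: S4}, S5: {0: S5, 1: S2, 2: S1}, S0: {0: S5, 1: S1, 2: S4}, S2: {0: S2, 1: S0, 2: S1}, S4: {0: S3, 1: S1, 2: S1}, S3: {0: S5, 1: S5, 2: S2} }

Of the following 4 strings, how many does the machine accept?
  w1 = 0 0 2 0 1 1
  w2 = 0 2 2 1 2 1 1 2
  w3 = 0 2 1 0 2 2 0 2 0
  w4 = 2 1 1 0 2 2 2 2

w1:
  start at S1
  read '0': S1 → S4
  read '0': S4 → S3
  read '2': S3 → S2
  read '0': S2 → S2
  read '1': S2 → S0
  read '1': S0 → S1
  end S1, accepted
w2:
  start at S1
  read '0': S1 → S4
  read '2': S4 → S1
  read '2': S1 → S4
  read '1': S4 → S1
  read '2': S1 → S4
  read '1': S4 → S1
  read '1': S1 → S3
  read '2': S3 → S2
  end S2, rejected
w3:
  start at S1
  read '0': S1 → S4
  read '2': S4 → S1
  read '1': S1 → S3
  read '0': S3 → S5
  read '2': S5 → S1
  read '2': S1 → S4
  read '0': S4 → S3
  read '2': S3 → S2
  read '0': S2 → S2
  end S2, rejected
w4:
  start at S1
  read '2': S1 → S4
  read '1': S4 → S1
  read '1': S1 → S3
  read '0': S3 → S5
  read '2': S5 → S1
  read '2': S1 → S4
  read '2': S4 → S1
  read '2': S1 → S4
  end S4, rejected

1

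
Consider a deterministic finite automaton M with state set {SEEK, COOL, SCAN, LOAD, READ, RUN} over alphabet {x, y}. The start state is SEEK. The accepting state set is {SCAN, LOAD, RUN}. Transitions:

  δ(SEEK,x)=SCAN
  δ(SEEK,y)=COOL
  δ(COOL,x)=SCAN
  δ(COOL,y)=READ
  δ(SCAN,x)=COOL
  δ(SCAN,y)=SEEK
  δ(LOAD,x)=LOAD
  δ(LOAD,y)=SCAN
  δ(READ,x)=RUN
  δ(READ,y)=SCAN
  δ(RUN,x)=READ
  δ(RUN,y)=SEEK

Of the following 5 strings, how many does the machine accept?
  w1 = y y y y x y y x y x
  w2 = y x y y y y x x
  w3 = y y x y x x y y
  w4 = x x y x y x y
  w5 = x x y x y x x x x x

w1:
  start at SEEK
  read 'y': SEEK → COOL
  read 'y': COOL → READ
  read 'y': READ → SCAN
  read 'y': SCAN → SEEK
  read 'x': SEEK → SCAN
  read 'y': SCAN → SEEK
  read 'y': SEEK → COOL
  read 'x': COOL → SCAN
  read 'y': SCAN → SEEK
  read 'x': SEEK → SCAN
  end SCAN, accepted
w2:
  start at SEEK
  read 'y': SEEK → COOL
  read 'x': COOL → SCAN
  read 'y': SCAN → SEEK
  read 'y': SEEK → COOL
  read 'y': COOL → READ
  read 'y': READ → SCAN
  read 'x': SCAN → COOL
  read 'x': COOL → SCAN
  end SCAN, accepted
w3:
  start at SEEK
  read 'y': SEEK → COOL
  read 'y': COOL → READ
  read 'x': READ → RUN
  read 'y': RUN → SEEK
  read 'x': SEEK → SCAN
  read 'x': SCAN → COOL
  read 'y': COOL → READ
  read 'y': READ → SCAN
  end SCAN, accepted
w4:
  start at SEEK
  read 'x': SEEK → SCAN
  read 'x': SCAN → COOL
  read 'y': COOL → READ
  read 'x': READ → RUN
  read 'y': RUN → SEEK
  read 'x': SEEK → SCAN
  read 'y': SCAN → SEEK
  end SEEK, rejected
w5:
  start at SEEK
  read 'x': SEEK → SCAN
  read 'x': SCAN → COOL
  read 'y': COOL → READ
  read 'x': READ → RUN
  read 'y': RUN → SEEK
  read 'x': SEEK → SCAN
  read 'x': SCAN → COOL
  read 'x': COOL → SCAN
  read 'x': SCAN → COOL
  read 'x': COOL → SCAN
  end SCAN, accepted

4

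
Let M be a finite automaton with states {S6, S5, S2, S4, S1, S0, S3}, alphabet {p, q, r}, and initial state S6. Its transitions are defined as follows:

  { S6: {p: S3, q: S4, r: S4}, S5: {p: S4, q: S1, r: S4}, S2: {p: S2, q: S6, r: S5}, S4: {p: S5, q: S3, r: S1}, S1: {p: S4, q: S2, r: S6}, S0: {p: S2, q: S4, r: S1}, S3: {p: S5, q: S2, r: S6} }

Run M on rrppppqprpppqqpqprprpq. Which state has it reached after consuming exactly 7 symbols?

S6 → S4 → S1 → S4 → S5 → S4 → S5 → S1
After 7 symbols: S1.

S1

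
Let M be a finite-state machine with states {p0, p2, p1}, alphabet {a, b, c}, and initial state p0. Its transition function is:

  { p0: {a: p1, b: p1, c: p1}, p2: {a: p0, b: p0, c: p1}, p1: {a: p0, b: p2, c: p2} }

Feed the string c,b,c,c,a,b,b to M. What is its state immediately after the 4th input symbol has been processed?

p0 → p1 → p2 → p1 → p2
After 4 symbols: p2.

p2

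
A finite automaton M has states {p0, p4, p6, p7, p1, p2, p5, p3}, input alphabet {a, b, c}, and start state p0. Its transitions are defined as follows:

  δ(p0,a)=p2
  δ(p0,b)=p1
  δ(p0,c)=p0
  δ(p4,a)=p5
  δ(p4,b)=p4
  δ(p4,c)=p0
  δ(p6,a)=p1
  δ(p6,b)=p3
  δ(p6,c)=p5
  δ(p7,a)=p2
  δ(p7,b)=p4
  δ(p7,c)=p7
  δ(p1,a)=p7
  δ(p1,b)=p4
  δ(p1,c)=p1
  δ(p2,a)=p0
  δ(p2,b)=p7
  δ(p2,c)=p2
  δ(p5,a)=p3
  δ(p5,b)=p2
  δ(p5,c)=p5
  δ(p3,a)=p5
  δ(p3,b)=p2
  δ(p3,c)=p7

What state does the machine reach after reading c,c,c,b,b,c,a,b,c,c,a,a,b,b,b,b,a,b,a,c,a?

p2

p0 → p0 → p0 → p0 → p1 → p4 → p0 → p2 → p7 → p7 → p7 → p2 → p0 → p1 → p4 → p4 → p4 → p5 → p2 → p0 → p0 → p2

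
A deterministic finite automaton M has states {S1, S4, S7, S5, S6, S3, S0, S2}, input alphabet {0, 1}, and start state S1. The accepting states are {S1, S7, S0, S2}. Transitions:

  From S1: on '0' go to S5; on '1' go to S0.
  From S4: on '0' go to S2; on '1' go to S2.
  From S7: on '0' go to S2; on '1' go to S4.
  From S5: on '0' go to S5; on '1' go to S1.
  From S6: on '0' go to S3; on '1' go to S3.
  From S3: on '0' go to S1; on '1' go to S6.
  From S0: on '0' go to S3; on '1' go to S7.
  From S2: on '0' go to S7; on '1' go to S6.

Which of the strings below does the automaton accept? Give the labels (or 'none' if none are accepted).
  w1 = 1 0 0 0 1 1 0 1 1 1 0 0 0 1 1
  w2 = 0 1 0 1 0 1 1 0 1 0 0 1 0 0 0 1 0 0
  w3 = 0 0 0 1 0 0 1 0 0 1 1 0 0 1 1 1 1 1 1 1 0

w1: Trace: S1 -1-> S0 -0-> S3 -0-> S1 -0-> S5 -1-> S1 -1-> S0 -0-> S3 -1-> S6 -1-> S3 -1-> S6 -0-> S3 -0-> S1 -0-> S5 -1-> S1 -1-> S0  → end S0, accepted
w2: Trace: S1 -0-> S5 -1-> S1 -0-> S5 -1-> S1 -0-> S5 -1-> S1 -1-> S0 -0-> S3 -1-> S6 -0-> S3 -0-> S1 -1-> S0 -0-> S3 -0-> S1 -0-> S5 -1-> S1 -0-> S5 -0-> S5  → end S5, rejected
w3: Trace: S1 -0-> S5 -0-> S5 -0-> S5 -1-> S1 -0-> S5 -0-> S5 -1-> S1 -0-> S5 -0-> S5 -1-> S1 -1-> S0 -0-> S3 -0-> S1 -1-> S0 -1-> S7 -1-> S4 -1-> S2 -1-> S6 -1-> S3 -1-> S6 -0-> S3  → end S3, rejected

w1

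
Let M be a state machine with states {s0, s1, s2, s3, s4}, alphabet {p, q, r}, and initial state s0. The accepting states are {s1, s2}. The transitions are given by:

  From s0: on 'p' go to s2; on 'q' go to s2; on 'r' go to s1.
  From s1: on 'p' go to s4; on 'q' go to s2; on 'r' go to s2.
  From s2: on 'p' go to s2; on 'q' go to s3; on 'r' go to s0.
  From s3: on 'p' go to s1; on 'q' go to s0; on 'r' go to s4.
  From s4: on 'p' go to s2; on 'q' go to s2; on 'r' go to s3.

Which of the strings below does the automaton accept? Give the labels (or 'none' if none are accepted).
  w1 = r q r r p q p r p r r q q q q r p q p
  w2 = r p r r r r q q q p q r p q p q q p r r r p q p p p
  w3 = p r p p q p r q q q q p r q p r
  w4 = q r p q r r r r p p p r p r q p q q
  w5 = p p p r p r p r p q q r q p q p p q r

w1, w2, w3

w1: s0 → s1 → s2 → s0 → s1 → s4 → s2 → s2 → s0 → s2 → s0 → s1 → s2 → s3 → s0 → s2 → s0 → s2 → s3 → s1  → end s1, accepted
w2: s0 → s1 → s4 → s3 → s4 → s3 → s4 → s2 → s3 → s0 → s2 → s3 → s4 → s2 → s3 → s1 → s2 → s3 → s1 → s2 → s0 → s1 → s4 → s2 → s2 → s2 → s2  → end s2, accepted
w3: s0 → s2 → s0 → s2 → s2 → s3 → s1 → s2 → s3 → s0 → s2 → s3 → s1 → s2 → s3 → s1 → s2  → end s2, accepted
w4: s0 → s2 → s0 → s2 → s3 → s4 → s3 → s4 → s3 → s1 → s4 → s2 → s0 → s2 → s0 → s2 → s2 → s3 → s0  → end s0, rejected
w5: s0 → s2 → s2 → s2 → s0 → s2 → s0 → s2 → s0 → s2 → s3 → s0 → s1 → s2 → s2 → s3 → s1 → s4 → s2 → s0  → end s0, rejected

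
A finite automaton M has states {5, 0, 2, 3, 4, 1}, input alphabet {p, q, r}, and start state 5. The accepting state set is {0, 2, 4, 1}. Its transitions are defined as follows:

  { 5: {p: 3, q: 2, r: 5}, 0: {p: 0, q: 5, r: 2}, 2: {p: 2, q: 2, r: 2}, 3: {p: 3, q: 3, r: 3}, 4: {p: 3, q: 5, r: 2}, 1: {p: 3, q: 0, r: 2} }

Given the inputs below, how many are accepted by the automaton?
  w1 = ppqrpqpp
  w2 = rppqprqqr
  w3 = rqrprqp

w1: Trace: 5 -p-> 3 -p-> 3 -q-> 3 -r-> 3 -p-> 3 -q-> 3 -p-> 3 -p-> 3  → end 3, rejected
w2: Trace: 5 -r-> 5 -p-> 3 -p-> 3 -q-> 3 -p-> 3 -r-> 3 -q-> 3 -q-> 3 -r-> 3  → end 3, rejected
w3: Trace: 5 -r-> 5 -q-> 2 -r-> 2 -p-> 2 -r-> 2 -q-> 2 -p-> 2  → end 2, accepted

1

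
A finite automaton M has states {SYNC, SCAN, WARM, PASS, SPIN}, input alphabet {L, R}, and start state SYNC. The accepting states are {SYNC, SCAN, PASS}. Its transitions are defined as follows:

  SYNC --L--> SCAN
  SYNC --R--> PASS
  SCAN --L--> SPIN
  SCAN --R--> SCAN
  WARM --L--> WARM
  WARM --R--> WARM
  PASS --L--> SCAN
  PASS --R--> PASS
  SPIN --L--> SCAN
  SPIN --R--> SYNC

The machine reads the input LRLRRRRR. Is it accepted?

Yes

start at SYNC
read 'L': SYNC → SCAN
read 'R': SCAN → SCAN
read 'L': SCAN → SPIN
read 'R': SPIN → SYNC
read 'R': SYNC → PASS
read 'R': PASS → PASS
read 'R': PASS → PASS
read 'R': PASS → PASS
End state PASS is accepting.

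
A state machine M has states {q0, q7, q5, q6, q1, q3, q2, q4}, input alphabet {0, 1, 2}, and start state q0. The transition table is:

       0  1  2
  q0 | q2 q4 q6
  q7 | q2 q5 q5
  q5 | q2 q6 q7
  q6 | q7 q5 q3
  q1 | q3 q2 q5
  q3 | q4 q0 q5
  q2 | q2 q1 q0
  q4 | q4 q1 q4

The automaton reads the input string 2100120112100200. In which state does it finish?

q4

start at q0
read '2': q0 → q6
read '1': q6 → q5
read '0': q5 → q2
read '0': q2 → q2
read '1': q2 → q1
read '2': q1 → q5
read '0': q5 → q2
read '1': q2 → q1
read '1': q1 → q2
read '2': q2 → q0
read '1': q0 → q4
read '0': q4 → q4
read '0': q4 → q4
read '2': q4 → q4
read '0': q4 → q4
read '0': q4 → q4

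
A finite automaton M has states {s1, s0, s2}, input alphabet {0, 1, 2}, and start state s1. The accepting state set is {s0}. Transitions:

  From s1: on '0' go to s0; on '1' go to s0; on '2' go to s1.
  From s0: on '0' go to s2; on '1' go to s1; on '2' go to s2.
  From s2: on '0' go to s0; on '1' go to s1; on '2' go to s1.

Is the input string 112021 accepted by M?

No

start at s1
read '1': s1 → s0
read '1': s0 → s1
read '2': s1 → s1
read '0': s1 → s0
read '2': s0 → s2
read '1': s2 → s1
End state s1 is not accepting.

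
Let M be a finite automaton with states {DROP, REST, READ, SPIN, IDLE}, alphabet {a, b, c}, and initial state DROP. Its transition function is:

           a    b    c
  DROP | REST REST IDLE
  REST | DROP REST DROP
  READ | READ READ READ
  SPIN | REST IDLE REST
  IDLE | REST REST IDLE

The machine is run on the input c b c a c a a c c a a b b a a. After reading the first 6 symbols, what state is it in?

REST

start at DROP
read 'c': DROP → IDLE
read 'b': IDLE → REST
read 'c': REST → DROP
read 'a': DROP → REST
read 'c': REST → DROP
read 'a': DROP → REST
After 6 symbols: REST.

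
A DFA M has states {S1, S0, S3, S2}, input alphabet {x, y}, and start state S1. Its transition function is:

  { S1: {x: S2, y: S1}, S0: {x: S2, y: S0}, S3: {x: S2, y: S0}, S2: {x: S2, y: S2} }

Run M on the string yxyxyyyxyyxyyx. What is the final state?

S1 → S1 → S2 → S2 → S2 → S2 → S2 → S2 → S2 → S2 → S2 → S2 → S2 → S2 → S2

S2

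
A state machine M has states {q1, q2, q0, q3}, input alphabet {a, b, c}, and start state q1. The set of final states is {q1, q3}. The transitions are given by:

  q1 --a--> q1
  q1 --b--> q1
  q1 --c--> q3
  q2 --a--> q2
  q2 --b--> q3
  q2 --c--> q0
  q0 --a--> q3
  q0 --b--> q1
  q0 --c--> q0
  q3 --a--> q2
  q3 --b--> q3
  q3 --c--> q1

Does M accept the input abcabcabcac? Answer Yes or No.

No

Trace: q1 -a-> q1 -b-> q1 -c-> q3 -a-> q2 -b-> q3 -c-> q1 -a-> q1 -b-> q1 -c-> q3 -a-> q2 -c-> q0
End state q0 is not accepting.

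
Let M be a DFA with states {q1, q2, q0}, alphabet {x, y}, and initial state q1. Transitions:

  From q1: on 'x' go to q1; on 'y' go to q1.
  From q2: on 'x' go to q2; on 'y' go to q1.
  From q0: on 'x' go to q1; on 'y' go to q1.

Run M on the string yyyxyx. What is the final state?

start at q1
read 'y': q1 → q1
read 'y': q1 → q1
read 'y': q1 → q1
read 'x': q1 → q1
read 'y': q1 → q1
read 'x': q1 → q1

q1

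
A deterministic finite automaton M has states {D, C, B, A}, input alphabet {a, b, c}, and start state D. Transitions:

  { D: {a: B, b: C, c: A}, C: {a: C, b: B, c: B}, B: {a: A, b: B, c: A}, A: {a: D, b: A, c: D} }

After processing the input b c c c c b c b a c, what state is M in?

Trace: D -b-> C -c-> B -c-> A -c-> D -c-> A -b-> A -c-> D -b-> C -a-> C -c-> B

B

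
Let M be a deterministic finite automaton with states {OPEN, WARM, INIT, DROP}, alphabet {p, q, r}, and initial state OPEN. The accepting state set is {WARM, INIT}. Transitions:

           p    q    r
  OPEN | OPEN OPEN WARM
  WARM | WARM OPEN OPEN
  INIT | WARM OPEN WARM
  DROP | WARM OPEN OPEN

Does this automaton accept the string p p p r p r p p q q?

No

start at OPEN
read 'p': OPEN → OPEN
read 'p': OPEN → OPEN
read 'p': OPEN → OPEN
read 'r': OPEN → WARM
read 'p': WARM → WARM
read 'r': WARM → OPEN
read 'p': OPEN → OPEN
read 'p': OPEN → OPEN
read 'q': OPEN → OPEN
read 'q': OPEN → OPEN
End state OPEN is not accepting.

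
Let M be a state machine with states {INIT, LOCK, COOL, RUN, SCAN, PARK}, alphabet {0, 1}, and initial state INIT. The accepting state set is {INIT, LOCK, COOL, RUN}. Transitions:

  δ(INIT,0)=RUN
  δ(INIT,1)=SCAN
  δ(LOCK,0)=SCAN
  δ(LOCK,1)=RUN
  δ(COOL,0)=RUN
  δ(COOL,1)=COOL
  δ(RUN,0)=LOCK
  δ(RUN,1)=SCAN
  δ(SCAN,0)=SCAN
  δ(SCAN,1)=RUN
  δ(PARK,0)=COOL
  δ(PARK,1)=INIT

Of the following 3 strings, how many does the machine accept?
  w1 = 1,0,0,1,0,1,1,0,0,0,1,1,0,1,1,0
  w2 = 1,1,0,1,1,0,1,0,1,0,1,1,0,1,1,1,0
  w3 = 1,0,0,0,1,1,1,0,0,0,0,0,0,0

w1: Trace: INIT -1-> SCAN -0-> SCAN -0-> SCAN -1-> RUN -0-> LOCK -1-> RUN -1-> SCAN -0-> SCAN -0-> SCAN -0-> SCAN -1-> RUN -1-> SCAN -0-> SCAN -1-> RUN -1-> SCAN -0-> SCAN  → end SCAN, rejected
w2: Trace: INIT -1-> SCAN -1-> RUN -0-> LOCK -1-> RUN -1-> SCAN -0-> SCAN -1-> RUN -0-> LOCK -1-> RUN -0-> LOCK -1-> RUN -1-> SCAN -0-> SCAN -1-> RUN -1-> SCAN -1-> RUN -0-> LOCK  → end LOCK, accepted
w3: Trace: INIT -1-> SCAN -0-> SCAN -0-> SCAN -0-> SCAN -1-> RUN -1-> SCAN -1-> RUN -0-> LOCK -0-> SCAN -0-> SCAN -0-> SCAN -0-> SCAN -0-> SCAN -0-> SCAN  → end SCAN, rejected

1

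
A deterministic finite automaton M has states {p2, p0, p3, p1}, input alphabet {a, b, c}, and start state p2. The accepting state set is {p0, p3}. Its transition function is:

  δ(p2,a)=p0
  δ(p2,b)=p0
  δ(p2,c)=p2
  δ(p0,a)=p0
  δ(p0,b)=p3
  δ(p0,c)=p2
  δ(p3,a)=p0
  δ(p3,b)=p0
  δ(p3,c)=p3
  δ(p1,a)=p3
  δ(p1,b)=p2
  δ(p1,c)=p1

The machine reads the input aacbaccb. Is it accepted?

Yes

p2 → p0 → p0 → p2 → p0 → p0 → p2 → p2 → p0
End state p0 is accepting.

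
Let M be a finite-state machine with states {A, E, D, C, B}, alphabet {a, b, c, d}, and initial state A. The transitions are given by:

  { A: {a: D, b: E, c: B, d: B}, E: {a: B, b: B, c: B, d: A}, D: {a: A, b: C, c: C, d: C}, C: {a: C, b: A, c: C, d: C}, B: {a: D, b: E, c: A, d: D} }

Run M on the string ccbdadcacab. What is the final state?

start at A
read 'c': A → B
read 'c': B → A
read 'b': A → E
read 'd': E → A
read 'a': A → D
read 'd': D → C
read 'c': C → C
read 'a': C → C
read 'c': C → C
read 'a': C → C
read 'b': C → A

A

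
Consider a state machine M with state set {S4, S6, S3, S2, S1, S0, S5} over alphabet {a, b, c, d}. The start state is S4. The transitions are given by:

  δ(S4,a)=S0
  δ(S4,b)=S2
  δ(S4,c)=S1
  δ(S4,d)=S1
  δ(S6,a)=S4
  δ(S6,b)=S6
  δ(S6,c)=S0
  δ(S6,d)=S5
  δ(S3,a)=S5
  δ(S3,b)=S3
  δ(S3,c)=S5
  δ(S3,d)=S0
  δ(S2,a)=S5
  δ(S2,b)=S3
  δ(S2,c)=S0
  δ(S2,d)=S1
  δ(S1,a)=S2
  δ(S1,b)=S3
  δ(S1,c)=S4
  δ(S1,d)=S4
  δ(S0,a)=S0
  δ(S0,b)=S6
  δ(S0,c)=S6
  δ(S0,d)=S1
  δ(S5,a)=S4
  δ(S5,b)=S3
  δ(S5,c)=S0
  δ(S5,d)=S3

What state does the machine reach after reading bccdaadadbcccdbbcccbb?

S6

start at S4
read 'b': S4 → S2
read 'c': S2 → S0
read 'c': S0 → S6
read 'd': S6 → S5
read 'a': S5 → S4
read 'a': S4 → S0
read 'd': S0 → S1
read 'a': S1 → S2
read 'd': S2 → S1
read 'b': S1 → S3
read 'c': S3 → S5
read 'c': S5 → S0
read 'c': S0 → S6
read 'd': S6 → S5
read 'b': S5 → S3
read 'b': S3 → S3
read 'c': S3 → S5
read 'c': S5 → S0
read 'c': S0 → S6
read 'b': S6 → S6
read 'b': S6 → S6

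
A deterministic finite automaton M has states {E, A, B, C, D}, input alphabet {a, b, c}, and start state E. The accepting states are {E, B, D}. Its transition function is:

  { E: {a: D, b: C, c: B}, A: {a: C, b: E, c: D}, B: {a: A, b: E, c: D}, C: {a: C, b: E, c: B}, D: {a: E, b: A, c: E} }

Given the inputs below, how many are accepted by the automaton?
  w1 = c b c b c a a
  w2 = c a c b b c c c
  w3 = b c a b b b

2

w1:
  start at E
  read 'c': E → B
  read 'b': B → E
  read 'c': E → B
  read 'b': B → E
  read 'c': E → B
  read 'a': B → A
  read 'a': A → C
  end C, rejected
w2:
  start at E
  read 'c': E → B
  read 'a': B → A
  read 'c': A → D
  read 'b': D → A
  read 'b': A → E
  read 'c': E → B
  read 'c': B → D
  read 'c': D → E
  end E, accepted
w3:
  start at E
  read 'b': E → C
  read 'c': C → B
  read 'a': B → A
  read 'b': A → E
  read 'b': E → C
  read 'b': C → E
  end E, accepted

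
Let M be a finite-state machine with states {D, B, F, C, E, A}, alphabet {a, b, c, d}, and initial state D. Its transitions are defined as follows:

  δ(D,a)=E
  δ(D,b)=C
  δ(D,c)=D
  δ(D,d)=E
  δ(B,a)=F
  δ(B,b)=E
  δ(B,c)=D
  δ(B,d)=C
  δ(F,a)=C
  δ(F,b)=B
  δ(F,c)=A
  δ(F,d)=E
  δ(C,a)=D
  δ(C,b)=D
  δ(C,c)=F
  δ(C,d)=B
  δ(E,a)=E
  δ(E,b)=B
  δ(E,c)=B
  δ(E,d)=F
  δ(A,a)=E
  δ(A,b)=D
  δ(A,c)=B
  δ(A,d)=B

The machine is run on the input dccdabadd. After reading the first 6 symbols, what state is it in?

B

D → E → B → D → E → E → B
After 6 symbols: B.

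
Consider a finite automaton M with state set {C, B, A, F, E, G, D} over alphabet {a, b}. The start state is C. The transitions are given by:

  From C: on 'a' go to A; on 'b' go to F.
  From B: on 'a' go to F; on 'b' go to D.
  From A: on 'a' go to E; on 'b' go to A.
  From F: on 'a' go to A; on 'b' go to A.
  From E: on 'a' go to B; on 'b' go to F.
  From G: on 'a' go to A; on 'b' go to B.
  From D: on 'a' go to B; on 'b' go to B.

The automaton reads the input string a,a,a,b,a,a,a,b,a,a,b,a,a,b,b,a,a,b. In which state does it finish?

Trace: C -a-> A -a-> E -a-> B -b-> D -a-> B -a-> F -a-> A -b-> A -a-> E -a-> B -b-> D -a-> B -a-> F -b-> A -b-> A -a-> E -a-> B -b-> D

D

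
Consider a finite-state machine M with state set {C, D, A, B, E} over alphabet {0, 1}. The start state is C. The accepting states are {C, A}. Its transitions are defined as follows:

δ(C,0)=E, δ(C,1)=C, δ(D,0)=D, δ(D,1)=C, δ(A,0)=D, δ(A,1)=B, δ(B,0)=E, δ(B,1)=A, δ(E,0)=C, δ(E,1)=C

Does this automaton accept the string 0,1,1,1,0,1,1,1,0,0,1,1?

Yes

C → E → C → C → C → E → C → C → C → E → C → C → C
End state C is accepting.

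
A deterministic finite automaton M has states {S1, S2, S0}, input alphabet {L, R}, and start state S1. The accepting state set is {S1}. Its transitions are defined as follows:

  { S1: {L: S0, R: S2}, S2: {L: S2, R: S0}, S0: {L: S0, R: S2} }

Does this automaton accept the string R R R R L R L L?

No

Trace: S1 -R-> S2 -R-> S0 -R-> S2 -R-> S0 -L-> S0 -R-> S2 -L-> S2 -L-> S2
End state S2 is not accepting.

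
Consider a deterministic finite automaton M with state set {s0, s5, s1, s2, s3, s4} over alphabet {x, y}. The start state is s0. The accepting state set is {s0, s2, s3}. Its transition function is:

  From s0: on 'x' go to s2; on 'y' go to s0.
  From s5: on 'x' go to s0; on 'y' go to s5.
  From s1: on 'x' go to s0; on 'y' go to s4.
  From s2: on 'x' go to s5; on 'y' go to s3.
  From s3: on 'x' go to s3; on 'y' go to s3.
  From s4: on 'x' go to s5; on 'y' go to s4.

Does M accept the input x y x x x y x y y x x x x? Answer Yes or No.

s0 → s2 → s3 → s3 → s3 → s3 → s3 → s3 → s3 → s3 → s3 → s3 → s3 → s3
End state s3 is accepting.

Yes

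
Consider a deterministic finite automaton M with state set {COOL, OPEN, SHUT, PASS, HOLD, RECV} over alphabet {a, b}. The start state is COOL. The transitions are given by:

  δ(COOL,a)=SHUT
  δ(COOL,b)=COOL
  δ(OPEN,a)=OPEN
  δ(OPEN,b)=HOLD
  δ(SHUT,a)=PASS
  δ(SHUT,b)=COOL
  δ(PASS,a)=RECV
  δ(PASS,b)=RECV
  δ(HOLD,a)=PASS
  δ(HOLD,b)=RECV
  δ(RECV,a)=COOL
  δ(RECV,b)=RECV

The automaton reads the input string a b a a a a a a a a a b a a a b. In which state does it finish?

Trace: COOL -a-> SHUT -b-> COOL -a-> SHUT -a-> PASS -a-> RECV -a-> COOL -a-> SHUT -a-> PASS -a-> RECV -a-> COOL -a-> SHUT -b-> COOL -a-> SHUT -a-> PASS -a-> RECV -b-> RECV

RECV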